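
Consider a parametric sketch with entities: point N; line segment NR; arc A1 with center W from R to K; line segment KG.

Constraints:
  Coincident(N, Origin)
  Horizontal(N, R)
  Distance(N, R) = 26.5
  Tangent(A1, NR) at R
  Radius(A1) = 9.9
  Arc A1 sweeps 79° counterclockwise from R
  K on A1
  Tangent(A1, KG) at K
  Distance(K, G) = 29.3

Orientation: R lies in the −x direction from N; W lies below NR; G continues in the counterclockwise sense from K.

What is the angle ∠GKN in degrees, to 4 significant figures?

113.5°

On A1, R sits at bearing 90° from W; a 79° counterclockwise sweep puts K at bearing 169°, so K = W + 9.9·(cos 169°, sin 169°) = (-36.22, -8.011). The tangent condition forces WK to be normal to KG, so KG runs along (−sin 169°, cos 169°); with |KG| = 29.3, G = (-41.81, -36.77). Then cos ∠GKN = KG·KN / (|KG||KN|), giving 113.5°.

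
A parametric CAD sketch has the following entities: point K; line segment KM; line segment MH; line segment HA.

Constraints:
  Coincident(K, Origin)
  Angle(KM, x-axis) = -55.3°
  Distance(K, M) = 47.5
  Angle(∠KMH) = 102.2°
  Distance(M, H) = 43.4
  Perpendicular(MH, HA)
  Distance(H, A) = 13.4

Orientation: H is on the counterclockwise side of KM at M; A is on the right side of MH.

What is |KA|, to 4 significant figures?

80.22

K is at the origin; KM runs at -55.3° with length 47.5, so M = 47.5·(cos -55.3°, sin -55.3°) = (27.04, -39.05). ∠KMH = 102.2°, so MH runs at -55.3° + (180° − 102.2°) = 22.50° from the x-axis; with |MH| = 43.4, H = M + 43.4·(cos 22.50°, sin 22.50°) = (67.14, -22.44). The perpendicularity gives HA at right angles to MH; with |HA| = 13.4 on the right of MH, A = H + 13.4·(0.3827, -0.9239) = (72.27, -34.82). Then |KA| = |A − K| = 80.22.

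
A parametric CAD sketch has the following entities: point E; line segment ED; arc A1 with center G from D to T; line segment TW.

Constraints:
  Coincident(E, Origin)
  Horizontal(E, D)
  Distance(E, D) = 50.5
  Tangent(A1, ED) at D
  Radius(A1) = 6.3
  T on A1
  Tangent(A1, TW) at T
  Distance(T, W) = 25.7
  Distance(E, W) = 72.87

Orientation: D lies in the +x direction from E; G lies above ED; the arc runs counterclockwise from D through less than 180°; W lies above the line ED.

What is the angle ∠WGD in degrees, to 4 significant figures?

138.5°

Checks: ∠(GD, DE) = 90.00° ✓; |GT| = 6.300 ✓; ∠(GT, TW) = 90.00° ✓; |TW| = 25.70 ✓; |EW| = 72.87 ✓.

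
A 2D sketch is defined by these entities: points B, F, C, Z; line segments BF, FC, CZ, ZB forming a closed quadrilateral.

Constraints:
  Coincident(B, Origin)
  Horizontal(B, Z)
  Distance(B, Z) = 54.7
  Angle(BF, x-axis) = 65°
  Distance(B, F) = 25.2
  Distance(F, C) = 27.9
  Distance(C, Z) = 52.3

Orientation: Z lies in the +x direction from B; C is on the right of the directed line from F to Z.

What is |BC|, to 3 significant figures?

4.62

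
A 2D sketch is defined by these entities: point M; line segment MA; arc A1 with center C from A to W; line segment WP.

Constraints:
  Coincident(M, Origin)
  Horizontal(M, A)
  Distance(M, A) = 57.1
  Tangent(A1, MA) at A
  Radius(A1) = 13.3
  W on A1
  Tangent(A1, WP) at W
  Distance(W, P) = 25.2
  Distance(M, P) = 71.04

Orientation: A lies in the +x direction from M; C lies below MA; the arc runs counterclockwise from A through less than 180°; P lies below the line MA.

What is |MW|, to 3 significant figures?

49.5

Checks: |CW| = 13.30 ✓; ∠(CW, WP) = 90.00° ✓; |WP| = 25.20 ✓; |MP| = 71.04 ✓.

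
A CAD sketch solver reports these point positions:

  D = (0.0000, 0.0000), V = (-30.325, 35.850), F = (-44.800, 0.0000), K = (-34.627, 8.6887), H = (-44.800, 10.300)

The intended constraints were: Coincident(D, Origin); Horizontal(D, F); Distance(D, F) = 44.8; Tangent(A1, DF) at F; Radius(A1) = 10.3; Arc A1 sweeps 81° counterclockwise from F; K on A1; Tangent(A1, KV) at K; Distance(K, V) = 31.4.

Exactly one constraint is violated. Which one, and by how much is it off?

Distance(K, V) = 31.4 — off by 3.90.

D = (0.00, 0.00) ✓; D.y = 0.00, F.y = 0.00 ✓; |DF| = 44.80 ✓; ∠(HF, FD) = 90.00° ✓; |HF| = 10.30 ✓; bearing(H→K) − bearing(H→F) = 81.00° ✓; |HK| = 10.30 ✓; ∠(HK, KV) = 90.00° ✓; |KV| = 27.50 ✗.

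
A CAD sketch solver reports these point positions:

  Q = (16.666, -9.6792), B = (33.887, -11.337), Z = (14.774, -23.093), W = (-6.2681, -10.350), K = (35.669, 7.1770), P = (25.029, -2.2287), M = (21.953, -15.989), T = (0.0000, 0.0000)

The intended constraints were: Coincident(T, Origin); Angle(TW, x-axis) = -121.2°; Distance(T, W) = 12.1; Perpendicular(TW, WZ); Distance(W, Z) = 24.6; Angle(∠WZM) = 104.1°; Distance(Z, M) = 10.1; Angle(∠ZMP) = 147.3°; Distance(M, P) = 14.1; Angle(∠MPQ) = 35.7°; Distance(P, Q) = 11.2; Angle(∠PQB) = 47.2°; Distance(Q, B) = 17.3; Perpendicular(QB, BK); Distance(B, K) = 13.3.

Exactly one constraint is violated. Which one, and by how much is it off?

Distance(B, K) = 13.3 — off by 5.30.

T = (0.00, 0.00) ✓; TW at -121.2° ✓; |TW| = 12.10 ✓; ∠(TW, WZ) = 90.00° ✓; |WZ| = 24.60 ✓; ∠WZM = 104.1° ✓; |ZM| = 10.10 ✓; ∠ZMP = 147.3° ✓; |MP| = 14.10 ✓; ∠MPQ = 35.70° ✓; |PQ| = 11.20 ✓; ∠PQB = 47.20° ✓; |QB| = 17.30 ✓; ∠(QB, BK) = 90.00° ✓; |BK| = 18.60 ✗.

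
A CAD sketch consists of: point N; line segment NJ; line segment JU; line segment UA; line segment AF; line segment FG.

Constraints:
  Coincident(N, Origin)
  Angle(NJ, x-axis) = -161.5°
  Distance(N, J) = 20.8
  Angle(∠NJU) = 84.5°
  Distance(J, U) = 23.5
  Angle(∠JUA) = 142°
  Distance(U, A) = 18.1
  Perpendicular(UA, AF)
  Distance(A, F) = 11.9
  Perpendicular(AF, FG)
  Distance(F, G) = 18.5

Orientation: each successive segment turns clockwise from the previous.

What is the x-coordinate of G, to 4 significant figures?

-14.40

UA is perpendicular to AF, so AF runs at -25.00°; with |AF| = 11.9, F = (-6.577, 27.67). AF ⟂ FG, so FG runs at -115.0°; with |FG| = 18.5, G = (-14.40, 10.91). So G.x = -14.40.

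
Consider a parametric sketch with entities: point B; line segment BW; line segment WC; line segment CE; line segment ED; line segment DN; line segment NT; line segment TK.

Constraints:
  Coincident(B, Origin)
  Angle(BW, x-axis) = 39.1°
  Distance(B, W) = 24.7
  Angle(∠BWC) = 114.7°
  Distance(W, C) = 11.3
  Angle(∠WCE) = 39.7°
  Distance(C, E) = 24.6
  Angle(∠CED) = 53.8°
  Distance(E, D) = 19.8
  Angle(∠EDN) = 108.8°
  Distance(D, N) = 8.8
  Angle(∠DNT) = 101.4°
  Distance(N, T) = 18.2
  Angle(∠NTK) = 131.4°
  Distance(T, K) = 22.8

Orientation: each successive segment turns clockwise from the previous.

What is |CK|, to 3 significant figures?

30.8

B is at the origin; BW runs at 39.1° with length 24.7, so W = (19.2, 15.6). ∠BWC = 114.7° gives WC at -26.2° from the x-axis; with |WC| = 11.3, C = (29.3, 10.6). ∠WCE = 39.7° gives CE at -166° from the x-axis; with |CE| = 24.6, E = (5.39, 4.85). ∠CED = 53.8° gives ED at 67.3° from the x-axis; with |ED| = 19.8, D = (13.0, 23.1). ∠EDN = 108.8° gives DN at -3.90° from the x-axis; with |DN| = 8.8, N = (21.8, 22.5). ∠DNT = 101.4° gives NT at -82.5° from the x-axis; with |NT| = 18.2, T = (24.2, 4.47). ∠NTK = 131.4° gives TK at -131° from the x-axis; with |TK| = 22.8, K = (9.20, -12.7). Then |CK| = |K − C| = 30.8.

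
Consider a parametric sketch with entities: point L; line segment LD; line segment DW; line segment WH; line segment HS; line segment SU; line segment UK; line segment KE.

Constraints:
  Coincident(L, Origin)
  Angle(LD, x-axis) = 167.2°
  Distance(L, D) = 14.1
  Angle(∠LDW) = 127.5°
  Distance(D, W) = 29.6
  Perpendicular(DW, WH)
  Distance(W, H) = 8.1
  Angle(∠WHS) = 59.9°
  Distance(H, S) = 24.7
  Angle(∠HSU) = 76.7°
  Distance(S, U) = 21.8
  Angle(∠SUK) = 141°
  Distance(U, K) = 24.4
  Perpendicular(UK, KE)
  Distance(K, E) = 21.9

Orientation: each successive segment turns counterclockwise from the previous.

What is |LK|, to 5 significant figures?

65.777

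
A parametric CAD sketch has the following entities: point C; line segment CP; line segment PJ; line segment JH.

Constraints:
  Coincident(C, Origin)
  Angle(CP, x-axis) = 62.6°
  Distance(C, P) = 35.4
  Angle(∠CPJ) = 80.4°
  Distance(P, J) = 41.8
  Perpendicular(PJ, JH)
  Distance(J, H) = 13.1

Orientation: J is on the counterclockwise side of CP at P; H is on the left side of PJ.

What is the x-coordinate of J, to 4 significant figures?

-23.51

C is at the origin; CP runs at 62.6° with length 35.4, so P = 35.4·(cos 62.6°, sin 62.6°) = (16.29, 31.43). ∠CPJ = 80.4°, so PJ runs at 62.6° + (180° − 80.4°) = 162.2° from the x-axis; with |PJ| = 41.8, J = P + 41.8·(cos 162.2°, sin 162.2°) = (-23.51, 44.21). So J.x = -23.51.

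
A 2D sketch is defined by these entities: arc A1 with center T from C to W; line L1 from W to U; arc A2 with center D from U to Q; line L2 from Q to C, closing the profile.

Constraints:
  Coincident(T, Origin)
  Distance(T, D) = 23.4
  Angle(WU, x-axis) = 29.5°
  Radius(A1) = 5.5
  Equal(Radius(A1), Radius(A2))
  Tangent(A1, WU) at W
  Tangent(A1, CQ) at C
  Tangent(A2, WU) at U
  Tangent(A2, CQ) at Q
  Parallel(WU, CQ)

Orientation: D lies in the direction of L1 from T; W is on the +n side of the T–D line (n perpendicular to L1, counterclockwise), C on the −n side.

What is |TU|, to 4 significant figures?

24.04

Tangency of A1 to both parallel lines with radius 5.5 puts W and C at T ± 5.5·n: W = (-2.708, 4.787), C = (2.708, -4.787). Equal radii place U and Q the same way about D: U = D + 5.5·n = (17.66, 16.31), Q = D − 5.5·n = (23.07, 6.736). Then |TU| = |U − T| = 24.04.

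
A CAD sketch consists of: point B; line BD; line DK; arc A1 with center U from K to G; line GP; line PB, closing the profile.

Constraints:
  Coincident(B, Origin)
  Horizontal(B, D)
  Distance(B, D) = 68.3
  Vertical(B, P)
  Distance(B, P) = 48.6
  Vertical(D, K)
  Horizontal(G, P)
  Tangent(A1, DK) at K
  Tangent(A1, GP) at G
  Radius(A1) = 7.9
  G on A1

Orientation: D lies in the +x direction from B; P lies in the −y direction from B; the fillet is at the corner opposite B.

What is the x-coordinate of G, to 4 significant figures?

60.40

The virtual corner opposite B is at (68.30, -48.60). Since A1 is tangent to DK there, UK ⟂ DK and A1 meets GP tangentially, so UG is at right angles to GP, with radius 7.9, so the center U sits 7.9 in from both sides at U = (60.40, -40.70). That places the tangent points at K = (68.30, -40.70) on DK and G = (60.40, -48.60) on GP. So G.x = 60.40.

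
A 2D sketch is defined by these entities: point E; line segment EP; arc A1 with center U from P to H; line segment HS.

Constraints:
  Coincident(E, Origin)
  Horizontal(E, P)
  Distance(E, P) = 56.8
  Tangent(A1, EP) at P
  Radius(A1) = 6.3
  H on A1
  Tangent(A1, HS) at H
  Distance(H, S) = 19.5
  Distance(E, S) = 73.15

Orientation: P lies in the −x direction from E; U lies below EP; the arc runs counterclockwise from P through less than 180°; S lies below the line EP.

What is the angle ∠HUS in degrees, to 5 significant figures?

72.096°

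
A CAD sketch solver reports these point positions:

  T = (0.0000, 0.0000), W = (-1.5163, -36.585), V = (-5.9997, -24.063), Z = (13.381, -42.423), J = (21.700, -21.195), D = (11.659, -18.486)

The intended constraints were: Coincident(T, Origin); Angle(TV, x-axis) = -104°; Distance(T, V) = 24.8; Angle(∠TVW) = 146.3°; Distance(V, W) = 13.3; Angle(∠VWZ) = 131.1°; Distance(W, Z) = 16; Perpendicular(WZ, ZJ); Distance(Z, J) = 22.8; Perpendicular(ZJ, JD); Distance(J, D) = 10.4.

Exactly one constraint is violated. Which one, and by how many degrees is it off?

Perpendicular(ZJ, JD) — off by 6.30°.

T = (0.00, 0.00) ✓; TV at -104.0° ✓; |TV| = 24.80 ✓; ∠TVW = 146.3° ✓; |VW| = 13.30 ✓; ∠VWZ = 131.1° ✓; |WZ| = 16.00 ✓; ∠(WZ, ZJ) = 90.00° ✓; |ZJ| = 22.80 ✓; ∠(ZJ, JD) = 96.30° ✗; |JD| = 10.40 ✓.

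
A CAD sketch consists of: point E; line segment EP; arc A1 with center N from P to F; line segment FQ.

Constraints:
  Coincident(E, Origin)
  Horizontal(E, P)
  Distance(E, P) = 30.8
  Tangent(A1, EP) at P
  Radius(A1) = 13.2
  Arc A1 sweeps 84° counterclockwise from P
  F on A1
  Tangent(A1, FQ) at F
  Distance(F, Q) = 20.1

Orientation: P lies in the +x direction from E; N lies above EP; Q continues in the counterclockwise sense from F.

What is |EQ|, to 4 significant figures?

55.95

On A1, P sits at bearing -90° from N; an 84° counterclockwise sweep puts F at bearing -6°, so F = N + 13.2·(cos -6°, sin -6°) = (43.93, 11.82). A1 meets FQ tangentially, so NF is at right angles to FQ, so FQ runs along (−sin -6°, cos -6°); with |FQ| = 20.1, Q = (46.03, 31.81). Then |EQ| = |Q − E| = 55.95.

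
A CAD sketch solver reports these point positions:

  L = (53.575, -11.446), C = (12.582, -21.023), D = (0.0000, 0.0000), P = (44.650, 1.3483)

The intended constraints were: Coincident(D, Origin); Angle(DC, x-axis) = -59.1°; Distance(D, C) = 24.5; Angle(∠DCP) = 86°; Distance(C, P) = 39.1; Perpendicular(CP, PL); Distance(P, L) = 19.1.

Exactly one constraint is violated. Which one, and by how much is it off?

Distance(P, L) = 19.1 — off by 3.50.

D = (0.00, 0.00) ✓; DC at -59.10° ✓; |DC| = 24.50 ✓; ∠DCP = 86.00° ✓; |CP| = 39.10 ✓; ∠(CP, PL) = 90.00° ✓; |PL| = 15.60 ✗.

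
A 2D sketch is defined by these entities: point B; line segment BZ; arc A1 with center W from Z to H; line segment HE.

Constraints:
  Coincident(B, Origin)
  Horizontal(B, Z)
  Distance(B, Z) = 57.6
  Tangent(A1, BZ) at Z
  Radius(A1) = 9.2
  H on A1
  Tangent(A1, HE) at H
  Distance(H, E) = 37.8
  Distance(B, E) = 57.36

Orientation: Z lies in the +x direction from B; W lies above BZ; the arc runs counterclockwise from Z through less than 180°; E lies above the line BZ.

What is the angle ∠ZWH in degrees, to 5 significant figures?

133.74°

Checks: B.y = 0.00, Z.y = 0.00 ✓; |WH| = 9.200 ✓; ∠(WH, HE) = 90.00° ✓; |HE| = 37.80 ✓; |BE| = 57.36 ✓.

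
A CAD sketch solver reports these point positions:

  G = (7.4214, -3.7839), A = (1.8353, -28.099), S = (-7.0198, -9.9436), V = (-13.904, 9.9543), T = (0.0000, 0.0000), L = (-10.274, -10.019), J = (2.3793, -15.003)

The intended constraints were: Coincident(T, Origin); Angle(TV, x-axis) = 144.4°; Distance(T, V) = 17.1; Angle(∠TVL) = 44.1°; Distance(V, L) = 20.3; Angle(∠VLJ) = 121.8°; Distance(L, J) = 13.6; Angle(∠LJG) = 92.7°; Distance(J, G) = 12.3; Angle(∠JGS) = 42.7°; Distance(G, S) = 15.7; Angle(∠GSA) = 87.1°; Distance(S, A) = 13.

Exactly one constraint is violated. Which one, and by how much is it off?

Distance(S, A) = 13 — off by 7.20.

T = (0.00, 0.00) ✓; TV at 144.4° ✓; |TV| = 17.10 ✓; ∠TVL = 44.10° ✓; |VL| = 20.30 ✓; ∠VLJ = 121.8° ✓; |LJ| = 13.60 ✓; ∠LJG = 92.70° ✓; |JG| = 12.30 ✓; ∠JGS = 42.70° ✓; |GS| = 15.70 ✓; ∠GSA = 87.10° ✓; |SA| = 20.20 ✗.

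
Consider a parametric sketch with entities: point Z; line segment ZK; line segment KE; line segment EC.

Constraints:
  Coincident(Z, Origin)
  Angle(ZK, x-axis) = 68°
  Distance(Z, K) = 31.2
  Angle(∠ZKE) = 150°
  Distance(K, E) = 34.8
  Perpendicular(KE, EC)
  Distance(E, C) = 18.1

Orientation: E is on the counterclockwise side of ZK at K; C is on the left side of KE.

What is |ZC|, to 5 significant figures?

61.871

∠ZKE = 150.0°, so KE runs at 68.0° + (180° − 150.0°) = 98.000° from the x-axis; with |KE| = 34.8, E = K + 34.8·(cos 98.000°, sin 98.000°) = (6.8445, 63.389). KE ⟂ EC; with |EC| = 18.1 on the left of KE, C = E + 18.1·(-0.99027, -0.13917) = (-11.079, 60.870). Then |ZC| = |C − Z| = 61.871.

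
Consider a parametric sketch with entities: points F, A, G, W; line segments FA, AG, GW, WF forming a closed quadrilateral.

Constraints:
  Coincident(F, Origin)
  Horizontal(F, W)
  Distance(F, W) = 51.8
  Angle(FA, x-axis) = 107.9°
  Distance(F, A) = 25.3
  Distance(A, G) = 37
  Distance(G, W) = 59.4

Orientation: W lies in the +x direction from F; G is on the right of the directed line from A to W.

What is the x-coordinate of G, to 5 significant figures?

-6.1845

F is at the origin; FW is horizontal with |FW| = 51.8 and W in +x, so W = (51.8, 0). FA runs at 107.9° with |FA| = 25.3, so A = (-7.7761, 24.075). G is determined by |AG| = 37.0 and |GW| = 59.4 together: it lies at the intersection of circle(A, 37.0) and circle(W, 59.4). With |AW| = 64.257, the foot of the radical line on AW is 15.326 from A and the perpendicular offset is √(37.0² − 15.326²) = 33.677. Taking the right-of-AW solution: G = (-6.1845, -12.890).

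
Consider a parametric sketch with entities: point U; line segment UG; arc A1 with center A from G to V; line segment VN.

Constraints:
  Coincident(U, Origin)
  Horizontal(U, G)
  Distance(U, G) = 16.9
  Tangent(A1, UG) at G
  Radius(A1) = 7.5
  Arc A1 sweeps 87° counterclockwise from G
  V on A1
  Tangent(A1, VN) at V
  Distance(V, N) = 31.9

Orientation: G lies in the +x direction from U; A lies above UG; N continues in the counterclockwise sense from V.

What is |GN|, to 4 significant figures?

40.03

On A1, G sits at bearing -90° from A; an 87° counterclockwise sweep puts V at bearing -3°, so V = A + 7.5·(cos -3°, sin -3°) = (24.39, 7.107). A1 meets VN tangentially, so AV is at right angles to VN, so VN runs along (−sin -3°, cos -3°); with |VN| = 31.9, N = (26.06, 38.96). Then |GN| = |N − G| = 40.03.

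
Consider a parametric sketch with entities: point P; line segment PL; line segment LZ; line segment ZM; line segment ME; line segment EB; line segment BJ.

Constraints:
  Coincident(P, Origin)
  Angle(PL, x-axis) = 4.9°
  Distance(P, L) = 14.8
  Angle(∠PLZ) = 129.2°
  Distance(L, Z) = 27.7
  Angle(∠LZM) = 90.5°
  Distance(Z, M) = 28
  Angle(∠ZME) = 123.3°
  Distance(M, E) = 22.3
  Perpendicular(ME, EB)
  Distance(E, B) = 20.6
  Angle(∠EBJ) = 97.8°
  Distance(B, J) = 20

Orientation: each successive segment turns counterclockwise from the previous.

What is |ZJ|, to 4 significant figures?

17.86

P is at the origin; PL runs at 4.9° with length 14.8, so L = (14.75, 1.264). ∠PLZ = 129.2° gives LZ at 55.70° from the x-axis; with |LZ| = 27.7, Z = (30.36, 24.15). ∠LZM = 90.5° gives ZM at 145.2° from the x-axis; with |ZM| = 28.0, M = (7.363, 40.13). ∠ZME = 123.3° gives ME at -158.1° from the x-axis; with |ME| = 22.3, E = (-13.33, 31.81). The perpendicularity gives EB at right angles to ME, so EB runs at -68.10°; with |EB| = 20.6, B = (-5.644, 12.70). ∠EBJ = 97.8° gives BJ at 14.10° from the x-axis; with |BJ| = 20.0, J = (13.75, 17.57). Then |ZJ| = |J − Z| = 17.86.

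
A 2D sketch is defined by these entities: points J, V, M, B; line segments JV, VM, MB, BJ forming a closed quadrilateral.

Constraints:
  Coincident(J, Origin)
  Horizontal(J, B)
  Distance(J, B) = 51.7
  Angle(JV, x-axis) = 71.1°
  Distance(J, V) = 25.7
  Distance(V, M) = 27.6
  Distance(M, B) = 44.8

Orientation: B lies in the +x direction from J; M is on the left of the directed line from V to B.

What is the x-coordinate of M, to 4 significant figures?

31.16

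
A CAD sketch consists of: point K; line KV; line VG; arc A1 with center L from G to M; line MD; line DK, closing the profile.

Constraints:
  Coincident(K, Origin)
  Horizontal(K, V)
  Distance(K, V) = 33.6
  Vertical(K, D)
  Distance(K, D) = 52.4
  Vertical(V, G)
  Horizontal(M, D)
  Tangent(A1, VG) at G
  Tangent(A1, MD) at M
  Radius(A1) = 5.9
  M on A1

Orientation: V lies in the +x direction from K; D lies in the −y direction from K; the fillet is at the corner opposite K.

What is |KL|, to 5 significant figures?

54.125

K is at the origin; KV is horizontal with |KV| = 33.6 and V on the +x side, so V = (33.600, 0.0000). K and D share the same x with |KD| = 52.4 and D on the −y side, so D = (0.0000, -52.400). The virtual corner opposite K is at (33.600, -52.400). Since A1 is tangent to VG there, LG ⟂ VG and the tangent condition forces LM to be normal to MD, with radius 5.9, so the center L sits 5.9 in from both sides at L = (27.700, -46.500). Then |KL| = |L − K| = 54.125.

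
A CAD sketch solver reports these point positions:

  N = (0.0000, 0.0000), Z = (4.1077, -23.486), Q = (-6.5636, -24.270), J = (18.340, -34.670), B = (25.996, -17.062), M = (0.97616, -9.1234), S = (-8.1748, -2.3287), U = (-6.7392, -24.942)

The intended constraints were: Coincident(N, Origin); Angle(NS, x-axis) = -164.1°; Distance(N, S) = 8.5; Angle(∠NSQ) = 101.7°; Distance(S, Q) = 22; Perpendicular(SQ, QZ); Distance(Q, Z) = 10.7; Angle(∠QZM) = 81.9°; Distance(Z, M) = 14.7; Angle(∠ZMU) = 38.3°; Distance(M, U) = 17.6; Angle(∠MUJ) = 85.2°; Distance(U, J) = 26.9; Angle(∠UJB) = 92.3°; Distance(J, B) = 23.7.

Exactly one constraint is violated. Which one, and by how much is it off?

Distance(J, B) = 23.7 — off by 4.50.

N = (0.00, 0.00) ✓; NS at -164.1° ✓; |NS| = 8.500 ✓; ∠NSQ = 101.7° ✓; |SQ| = 22.00 ✓; ∠(SQ, QZ) = 90.00° ✓; |QZ| = 10.70 ✓; ∠QZM = 81.90° ✓; |ZM| = 14.70 ✓; ∠ZMU = 38.30° ✓; |MU| = 17.60 ✓; ∠MUJ = 85.20° ✓; |UJ| = 26.90 ✓; ∠UJB = 92.30° ✓; |JB| = 19.20 ✗.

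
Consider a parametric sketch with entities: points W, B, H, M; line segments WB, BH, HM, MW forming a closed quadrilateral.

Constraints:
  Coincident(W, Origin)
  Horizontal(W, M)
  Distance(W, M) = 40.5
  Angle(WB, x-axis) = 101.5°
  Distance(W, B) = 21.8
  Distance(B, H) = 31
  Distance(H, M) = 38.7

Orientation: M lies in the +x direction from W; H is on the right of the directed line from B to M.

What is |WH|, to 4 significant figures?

9.238

Checks: W.y = 0.00, M.y = 0.00 ✓; |BH| = 31.00 ✓; |HM| = 38.70 ✓.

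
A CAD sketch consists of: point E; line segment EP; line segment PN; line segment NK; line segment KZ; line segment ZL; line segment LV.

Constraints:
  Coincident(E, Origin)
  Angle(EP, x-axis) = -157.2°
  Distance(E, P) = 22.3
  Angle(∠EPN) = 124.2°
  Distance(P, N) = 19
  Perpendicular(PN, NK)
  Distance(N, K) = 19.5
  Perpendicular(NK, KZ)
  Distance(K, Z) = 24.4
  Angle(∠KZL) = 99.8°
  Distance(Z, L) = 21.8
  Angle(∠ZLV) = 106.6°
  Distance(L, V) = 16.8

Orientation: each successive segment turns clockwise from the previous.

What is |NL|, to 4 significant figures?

28.18

E is at the origin; EP runs at -157.2° with length 22.3, so P = (-20.56, -8.642). ∠EPN = 124.2° gives PN at 147.0° from the x-axis; with |PN| = 19.0, N = (-36.49, 1.707). PN ⟂ NK, so NK runs at 57.00°; with |NK| = 19.5, K = (-25.87, 18.06). NK ⟂ KZ, so KZ runs at -33.00°; with |KZ| = 24.4, Z = (-5.408, 4.771). ∠KZL = 99.8° gives ZL at -113.2° from the x-axis; with |ZL| = 21.8, L = (-14.00, -15.27). Then |NL| = |L − N| = 28.18.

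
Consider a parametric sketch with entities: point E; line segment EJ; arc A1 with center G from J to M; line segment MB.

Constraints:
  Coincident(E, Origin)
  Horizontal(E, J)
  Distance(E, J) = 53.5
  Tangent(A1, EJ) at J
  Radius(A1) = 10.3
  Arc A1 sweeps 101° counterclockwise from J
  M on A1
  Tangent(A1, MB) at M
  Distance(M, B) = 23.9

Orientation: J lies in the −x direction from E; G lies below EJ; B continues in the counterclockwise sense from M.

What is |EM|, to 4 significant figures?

64.78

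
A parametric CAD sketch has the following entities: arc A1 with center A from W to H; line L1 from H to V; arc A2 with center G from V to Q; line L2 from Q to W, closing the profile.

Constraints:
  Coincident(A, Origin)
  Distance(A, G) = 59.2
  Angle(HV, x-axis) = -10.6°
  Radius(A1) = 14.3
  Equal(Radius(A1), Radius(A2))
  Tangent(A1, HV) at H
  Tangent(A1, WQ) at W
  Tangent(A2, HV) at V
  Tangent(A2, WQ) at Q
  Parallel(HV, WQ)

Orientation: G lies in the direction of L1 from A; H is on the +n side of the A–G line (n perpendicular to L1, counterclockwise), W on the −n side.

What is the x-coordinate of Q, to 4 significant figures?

55.56

Tangency of A1 to both parallel lines with radius 14.3 puts H and W at A ± 14.3·n: H = (2.631, 14.06), W = (-2.631, -14.06). Equal radii place V and Q the same way about G: V = G + 14.3·n = (60.82, 3.166), Q = G − 14.3·n = (55.56, -24.95). So Q.x = 55.56.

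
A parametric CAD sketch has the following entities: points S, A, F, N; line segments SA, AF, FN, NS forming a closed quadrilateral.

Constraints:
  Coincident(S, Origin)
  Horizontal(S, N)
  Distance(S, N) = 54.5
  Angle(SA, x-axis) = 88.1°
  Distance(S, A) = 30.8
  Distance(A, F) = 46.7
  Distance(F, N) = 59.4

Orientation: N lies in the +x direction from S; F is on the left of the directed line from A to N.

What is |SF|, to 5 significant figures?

69.635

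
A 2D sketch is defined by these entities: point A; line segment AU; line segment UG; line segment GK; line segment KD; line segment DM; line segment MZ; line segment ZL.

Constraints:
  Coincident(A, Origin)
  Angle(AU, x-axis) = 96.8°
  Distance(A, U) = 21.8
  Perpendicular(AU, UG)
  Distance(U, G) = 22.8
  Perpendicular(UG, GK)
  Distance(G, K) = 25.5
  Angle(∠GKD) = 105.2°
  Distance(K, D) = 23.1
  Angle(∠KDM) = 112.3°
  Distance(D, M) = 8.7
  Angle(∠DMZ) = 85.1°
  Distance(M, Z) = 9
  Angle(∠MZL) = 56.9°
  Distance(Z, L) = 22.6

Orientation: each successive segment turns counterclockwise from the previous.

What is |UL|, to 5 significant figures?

42.484

A is at the origin; AU runs at 96.8° with length 21.8, so U = (-2.5812, 21.647). AU ⟂ UG, so UG runs at -173.20°; with |UG| = 22.8, G = (-25.221, 18.947). UG ⟂ GK, so GK runs at -83.200°; with |GK| = 25.5, K = (-22.202, -6.3736). ∠GKD = 105.2° gives KD at -8.4000° from the x-axis; with |KD| = 23.1, D = (0.65067, -9.7481). ∠KDM = 112.3° gives DM at 59.300° from the x-axis; with |DM| = 8.7, M = (5.0924, -2.2674). ∠DMZ = 85.1° gives MZ at 154.20° from the x-axis; with |MZ| = 9.0, Z = (-3.0105, 1.6497). ∠MZL = 56.9° gives ZL at -82.700° from the x-axis; with |ZL| = 22.6, L = (-0.13881, -20.767). Then |UL| = |L − U| = 42.484.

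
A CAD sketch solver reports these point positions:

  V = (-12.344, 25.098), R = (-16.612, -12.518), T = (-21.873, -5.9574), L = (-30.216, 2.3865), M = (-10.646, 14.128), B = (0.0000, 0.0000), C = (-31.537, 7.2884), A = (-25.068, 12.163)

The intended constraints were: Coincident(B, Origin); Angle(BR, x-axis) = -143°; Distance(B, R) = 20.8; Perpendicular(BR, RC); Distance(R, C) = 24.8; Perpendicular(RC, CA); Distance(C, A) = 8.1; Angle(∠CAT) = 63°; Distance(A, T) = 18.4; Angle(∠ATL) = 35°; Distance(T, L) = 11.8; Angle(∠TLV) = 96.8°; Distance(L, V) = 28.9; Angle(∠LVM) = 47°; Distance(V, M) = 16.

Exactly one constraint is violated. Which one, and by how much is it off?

Distance(V, M) = 16 — off by 4.90.

B = (0.00, 0.00) ✓; BR at -143.0° ✓; |BR| = 20.80 ✓; ∠(BR, RC) = 90.00° ✓; |RC| = 24.80 ✓; ∠(RC, CA) = 90.00° ✓; |CA| = 8.100 ✓; ∠CAT = 63.00° ✓; |AT| = 18.40 ✓; ∠ATL = 35.00° ✓; |TL| = 11.80 ✓; ∠TLV = 96.80° ✓; |LV| = 28.90 ✓; ∠LVM = 47.00° ✓; |VM| = 11.10 ✗.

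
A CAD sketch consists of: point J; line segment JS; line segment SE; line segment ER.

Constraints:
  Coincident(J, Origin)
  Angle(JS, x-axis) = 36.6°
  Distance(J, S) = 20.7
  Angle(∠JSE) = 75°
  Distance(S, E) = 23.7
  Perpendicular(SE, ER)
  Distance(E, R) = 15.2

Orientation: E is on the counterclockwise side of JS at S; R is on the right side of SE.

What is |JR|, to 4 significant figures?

39.69

J is at the origin; JS runs at 36.6° with length 20.7, so S = 20.7·(cos 36.6°, sin 36.6°) = (16.62, 12.34). ∠JSE = 75.0°, so SE runs at 36.6° + (180° − 75.0°) = 141.6° from the x-axis; with |SE| = 23.7, E = S + 23.7·(cos 141.6°, sin 141.6°) = (-1.955, 27.06). SE ⟂ ER; with |ER| = 15.2 on the right of SE, R = E + 15.2·(0.6211, 0.7837) = (7.486, 38.98). Then |JR| = |R − J| = 39.69.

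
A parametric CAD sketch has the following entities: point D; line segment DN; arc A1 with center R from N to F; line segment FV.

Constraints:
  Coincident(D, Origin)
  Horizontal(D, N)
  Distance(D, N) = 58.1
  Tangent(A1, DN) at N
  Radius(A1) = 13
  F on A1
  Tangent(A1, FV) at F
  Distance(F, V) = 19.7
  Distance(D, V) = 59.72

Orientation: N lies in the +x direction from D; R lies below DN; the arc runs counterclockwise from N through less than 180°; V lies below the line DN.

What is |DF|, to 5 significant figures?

47.780

D is at the origin; D and N share the same y with |DN| = 58.1 and N on the +x side, so N = (58.100, 0.0000). The tangent condition forces RN to be normal to DN, so R = N + (0, -13) = (58.100, -13.000). Since RF ⟂ FV (tangency), |RV| = √(13.0² + 19.7²) = 23.603 regardless of where F sits on A1. So V lies on both circle(D, 59.72) and circle(R, 23.603); the below-DN intersection is V = (48.654, -34.630). F is the foot of the tangent from V: F = (45.291, -15.219).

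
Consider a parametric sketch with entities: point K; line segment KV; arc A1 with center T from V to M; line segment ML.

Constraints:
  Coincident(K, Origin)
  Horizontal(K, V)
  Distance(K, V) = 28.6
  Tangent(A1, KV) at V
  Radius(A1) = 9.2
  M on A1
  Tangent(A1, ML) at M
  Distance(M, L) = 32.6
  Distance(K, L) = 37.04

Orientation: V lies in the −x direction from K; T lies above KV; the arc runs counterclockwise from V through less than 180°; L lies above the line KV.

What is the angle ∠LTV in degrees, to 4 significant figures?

142.7°

Checks: |TM| = 9.200 ✓; ∠(TM, ML) = 90.00° ✓; |ML| = 32.60 ✓; |KL| = 37.04 ✓.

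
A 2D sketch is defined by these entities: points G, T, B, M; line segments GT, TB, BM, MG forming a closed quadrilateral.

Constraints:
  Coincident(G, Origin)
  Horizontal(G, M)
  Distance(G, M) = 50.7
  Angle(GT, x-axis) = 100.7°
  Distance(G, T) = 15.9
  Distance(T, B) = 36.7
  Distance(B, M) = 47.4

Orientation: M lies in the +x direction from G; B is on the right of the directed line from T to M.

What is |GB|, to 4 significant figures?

20.95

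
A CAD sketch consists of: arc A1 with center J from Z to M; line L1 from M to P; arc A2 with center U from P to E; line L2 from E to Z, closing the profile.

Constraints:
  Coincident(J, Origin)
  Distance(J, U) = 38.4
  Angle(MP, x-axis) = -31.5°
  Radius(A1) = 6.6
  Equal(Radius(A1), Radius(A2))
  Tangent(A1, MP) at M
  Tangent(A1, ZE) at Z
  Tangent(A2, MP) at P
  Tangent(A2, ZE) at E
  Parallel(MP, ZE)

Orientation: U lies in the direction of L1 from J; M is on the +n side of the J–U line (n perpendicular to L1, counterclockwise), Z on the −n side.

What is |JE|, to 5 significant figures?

38.963

The slot axis is L1's direction at -31.5°, so u = (cos -31.5°, sin -31.5°) = (0.85264, -0.52250) and n = (−sin -31.5°, cos -31.5°) = (0.52250, 0.85264). J is at the origin and U lies 38.4 along u from J, so U = 38.4·u = (32.741, -20.064). Tangency of A1 to both parallel lines with radius 6.6 puts M and Z at J ± 6.6·n: M = (3.4485, 5.6274), Z = (-3.4485, -5.6274). Equal radii place P and E the same way about U: P = U + 6.6·n = (36.190, -14.437), E = U − 6.6·n = (29.293, -25.691). Then |JE| = |E − J| = 38.963.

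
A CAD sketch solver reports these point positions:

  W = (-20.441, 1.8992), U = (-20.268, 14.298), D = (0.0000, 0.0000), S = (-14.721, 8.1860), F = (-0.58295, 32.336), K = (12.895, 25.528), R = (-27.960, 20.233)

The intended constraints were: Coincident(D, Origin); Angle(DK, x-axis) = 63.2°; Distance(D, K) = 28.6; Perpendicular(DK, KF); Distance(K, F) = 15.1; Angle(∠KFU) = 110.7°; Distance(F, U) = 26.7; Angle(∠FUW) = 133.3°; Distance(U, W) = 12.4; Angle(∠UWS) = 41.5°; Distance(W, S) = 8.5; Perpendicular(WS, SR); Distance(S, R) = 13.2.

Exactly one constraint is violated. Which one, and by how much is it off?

Distance(S, R) = 13.2 — off by 4.70.

D = (0.00, 0.00) ✓; DK at 63.20° ✓; |DK| = 28.60 ✓; ∠(DK, KF) = 90.00° ✓; |KF| = 15.10 ✓; ∠KFU = 110.7° ✓; |FU| = 26.70 ✓; ∠FUW = 133.3° ✓; |UW| = 12.40 ✓; ∠UWS = 41.50° ✓; |WS| = 8.500 ✓; ∠(WS, SR) = 90.00° ✓; |SR| = 17.90 ✗.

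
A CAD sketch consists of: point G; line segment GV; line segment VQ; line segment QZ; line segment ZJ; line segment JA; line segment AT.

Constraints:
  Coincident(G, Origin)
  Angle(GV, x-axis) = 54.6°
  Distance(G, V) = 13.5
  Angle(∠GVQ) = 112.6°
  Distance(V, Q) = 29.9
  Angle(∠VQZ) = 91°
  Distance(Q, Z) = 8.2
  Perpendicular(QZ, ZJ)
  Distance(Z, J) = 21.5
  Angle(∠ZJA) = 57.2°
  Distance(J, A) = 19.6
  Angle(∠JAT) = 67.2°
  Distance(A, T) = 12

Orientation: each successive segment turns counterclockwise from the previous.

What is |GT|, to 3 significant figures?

32.8

G is at the origin; GV runs at 54.6° with length 13.5, so V = (7.82, 11.0). ∠GVQ = 112.6° gives VQ at 122° from the x-axis; with |VQ| = 29.9, Q = (-8.02, 36.4). ∠VQZ = 91.0° gives QZ at -149° from the x-axis; with |QZ| = 8.2, Z = (-15.1, 32.1). The perpendicularity gives ZJ at right angles to QZ, so ZJ runs at -59.0°; with |ZJ| = 21.5, J = (-3.98, 13.7). ∠ZJA = 57.2° gives JA at 63.8° from the x-axis; with |JA| = 19.6, A = (4.67, 31.3). ∠JAT = 67.2° gives AT at 177° from the x-axis; with |AT| = 12.0, T = (-7.31, 32.0). Then |GT| = |T − G| = 32.8.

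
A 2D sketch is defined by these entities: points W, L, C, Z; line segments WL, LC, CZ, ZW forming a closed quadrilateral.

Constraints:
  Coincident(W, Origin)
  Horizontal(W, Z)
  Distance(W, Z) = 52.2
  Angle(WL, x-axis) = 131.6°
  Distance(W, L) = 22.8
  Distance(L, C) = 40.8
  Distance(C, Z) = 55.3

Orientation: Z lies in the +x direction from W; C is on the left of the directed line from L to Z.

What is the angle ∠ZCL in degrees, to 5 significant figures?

91.299°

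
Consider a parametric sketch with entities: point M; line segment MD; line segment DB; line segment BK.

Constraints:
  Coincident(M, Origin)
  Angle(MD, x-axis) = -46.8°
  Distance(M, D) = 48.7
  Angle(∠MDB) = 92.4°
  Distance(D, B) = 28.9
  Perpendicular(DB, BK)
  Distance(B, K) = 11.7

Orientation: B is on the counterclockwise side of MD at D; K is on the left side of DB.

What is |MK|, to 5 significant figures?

48.198

∠MDB = 92.4°, so DB runs at -46.8° + (180° − 92.4°) = 40.800° from the x-axis; with |DB| = 28.9, B = D + 28.9·(cos 40.800°, sin 40.800°) = (55.215, -16.617). DB ⟂ BK; with |BK| = 11.7 on the left of DB, K = B + 11.7·(-0.65342, 0.75700) = (47.570, -7.7601). Then |MK| = |K − M| = 48.198.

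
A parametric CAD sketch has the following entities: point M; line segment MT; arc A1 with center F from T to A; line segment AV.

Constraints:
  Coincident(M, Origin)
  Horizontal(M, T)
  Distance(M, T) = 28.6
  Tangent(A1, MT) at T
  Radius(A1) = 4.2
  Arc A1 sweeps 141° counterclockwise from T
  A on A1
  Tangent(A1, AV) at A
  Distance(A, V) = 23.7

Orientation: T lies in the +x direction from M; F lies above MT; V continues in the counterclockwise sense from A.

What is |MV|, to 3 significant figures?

25.8

M is at the origin; M and T share the same y with |MT| = 28.6 and T on the +x side, so T = (28.6, 0.00). Tangency of A1 to MT means the radius FT is perpendicular to MT, so F = T + (0, 4.2) = (28.6, 4.20). On A1, T sits at bearing -90° from F; a 141° counterclockwise sweep puts A at bearing 51°, so A = F + 4.2·(cos 51°, sin 51°) = (31.2, 7.46). The tangent condition forces FA to be normal to AV, so AV runs along (−sin 51°, cos 51°); with |AV| = 23.7, V = (12.8, 22.4). Then |MV| = |V − M| = 25.8.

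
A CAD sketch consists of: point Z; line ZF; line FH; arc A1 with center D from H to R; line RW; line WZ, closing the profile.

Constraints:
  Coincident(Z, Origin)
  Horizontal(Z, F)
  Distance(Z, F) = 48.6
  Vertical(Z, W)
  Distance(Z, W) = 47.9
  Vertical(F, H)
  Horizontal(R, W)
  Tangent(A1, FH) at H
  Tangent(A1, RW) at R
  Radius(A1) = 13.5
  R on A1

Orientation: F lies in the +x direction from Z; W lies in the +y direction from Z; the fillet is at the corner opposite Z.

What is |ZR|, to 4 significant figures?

59.38

Z is at the origin; ZF is horizontal with |ZF| = 48.6 and F on the +x side, so F = (48.60, 0.000). Z and W share the same x with |ZW| = 47.9 and W on the +y side, so W = (0.000, 47.90). The virtual corner opposite Z is at (48.60, 47.90). The tangent condition forces DH to be normal to FH and A1 meets RW tangentially, so DR is at right angles to RW, with radius 13.5, so the center D sits 13.5 in from both sides at D = (35.10, 34.40). That places the tangent points at H = (48.60, 34.40) on FH and R = (35.10, 47.90) on RW. Then |ZR| = |R − Z| = 59.38.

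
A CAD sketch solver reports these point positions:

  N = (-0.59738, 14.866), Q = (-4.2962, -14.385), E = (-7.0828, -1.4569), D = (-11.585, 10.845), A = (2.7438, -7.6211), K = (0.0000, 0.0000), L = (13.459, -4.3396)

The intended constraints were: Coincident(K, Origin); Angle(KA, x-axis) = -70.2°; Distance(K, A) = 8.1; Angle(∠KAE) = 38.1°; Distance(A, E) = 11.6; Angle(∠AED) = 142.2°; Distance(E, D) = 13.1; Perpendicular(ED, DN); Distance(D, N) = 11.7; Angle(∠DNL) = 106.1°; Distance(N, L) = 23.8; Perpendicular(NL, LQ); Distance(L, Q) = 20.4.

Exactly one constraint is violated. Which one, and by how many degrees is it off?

Perpendicular(NL, LQ) — off by 6.70°.

K = (0.00, 0.00) ✓; KA at -70.20° ✓; |KA| = 8.100 ✓; ∠KAE = 38.10° ✓; |AE| = 11.60 ✓; ∠AED = 142.2° ✓; |ED| = 13.10 ✓; ∠(ED, DN) = 90.00° ✓; |DN| = 11.70 ✓; ∠DNL = 106.1° ✓; |NL| = 23.80 ✓; ∠(NL, LQ) = 96.70° ✗; |LQ| = 20.40 ✓.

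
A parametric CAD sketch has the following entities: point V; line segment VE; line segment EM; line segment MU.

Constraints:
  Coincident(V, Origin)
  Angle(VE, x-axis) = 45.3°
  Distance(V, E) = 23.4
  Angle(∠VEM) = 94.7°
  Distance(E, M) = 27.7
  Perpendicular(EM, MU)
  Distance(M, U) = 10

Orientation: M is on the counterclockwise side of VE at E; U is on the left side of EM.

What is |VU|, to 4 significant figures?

32.48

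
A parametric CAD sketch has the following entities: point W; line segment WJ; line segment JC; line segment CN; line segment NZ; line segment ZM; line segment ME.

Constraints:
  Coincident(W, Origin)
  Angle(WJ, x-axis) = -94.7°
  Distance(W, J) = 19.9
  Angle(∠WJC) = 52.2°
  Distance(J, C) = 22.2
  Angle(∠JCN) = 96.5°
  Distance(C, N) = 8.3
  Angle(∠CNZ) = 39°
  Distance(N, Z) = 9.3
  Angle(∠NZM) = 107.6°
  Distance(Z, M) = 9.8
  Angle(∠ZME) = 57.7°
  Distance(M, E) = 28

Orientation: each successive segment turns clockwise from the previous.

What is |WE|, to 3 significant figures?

23.1

W is at the origin; WJ runs at -94.7° with length 19.9, so J = (-1.63, -19.8). ∠WJC = 52.2° gives JC at 138° from the x-axis; with |JC| = 22.2, C = (-18.0, -4.83). ∠JCN = 96.5° gives CN at 54.0° from the x-axis; with |CN| = 8.3, N = (-13.1, 1.88). ∠CNZ = 39.0° gives NZ at -87.0° from the x-axis; with |NZ| = 9.3, Z = (-12.6, -7.41). ∠NZM = 107.6° gives ZM at -159° from the x-axis; with |ZM| = 9.8, M = (-21.8, -10.9). ∠ZME = 57.7° gives ME at 78.3° from the x-axis; with |ME| = 28.0, E = (-16.1, 16.6). Then |WE| = |E − W| = 23.1.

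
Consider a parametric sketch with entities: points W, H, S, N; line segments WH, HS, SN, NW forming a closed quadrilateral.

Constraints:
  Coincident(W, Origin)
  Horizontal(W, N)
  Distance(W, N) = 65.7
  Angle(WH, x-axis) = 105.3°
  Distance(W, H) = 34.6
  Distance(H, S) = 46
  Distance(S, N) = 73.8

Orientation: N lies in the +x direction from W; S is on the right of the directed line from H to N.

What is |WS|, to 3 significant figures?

14.4

Checks: |HS| = 46.00 ✓; |SN| = 73.80 ✓.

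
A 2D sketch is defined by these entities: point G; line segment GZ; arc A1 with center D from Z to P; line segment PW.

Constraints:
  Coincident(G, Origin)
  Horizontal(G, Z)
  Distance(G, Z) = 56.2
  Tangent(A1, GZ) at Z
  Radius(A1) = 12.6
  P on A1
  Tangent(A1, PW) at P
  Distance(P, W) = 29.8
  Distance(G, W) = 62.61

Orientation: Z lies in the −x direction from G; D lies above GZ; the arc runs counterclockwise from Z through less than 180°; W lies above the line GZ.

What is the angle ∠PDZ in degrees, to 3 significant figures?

93.4°

Checks: |DP| = 12.60 ✓; ∠(DP, PW) = 90.00° ✓; |PW| = 29.80 ✓; |GW| = 62.61 ✓.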